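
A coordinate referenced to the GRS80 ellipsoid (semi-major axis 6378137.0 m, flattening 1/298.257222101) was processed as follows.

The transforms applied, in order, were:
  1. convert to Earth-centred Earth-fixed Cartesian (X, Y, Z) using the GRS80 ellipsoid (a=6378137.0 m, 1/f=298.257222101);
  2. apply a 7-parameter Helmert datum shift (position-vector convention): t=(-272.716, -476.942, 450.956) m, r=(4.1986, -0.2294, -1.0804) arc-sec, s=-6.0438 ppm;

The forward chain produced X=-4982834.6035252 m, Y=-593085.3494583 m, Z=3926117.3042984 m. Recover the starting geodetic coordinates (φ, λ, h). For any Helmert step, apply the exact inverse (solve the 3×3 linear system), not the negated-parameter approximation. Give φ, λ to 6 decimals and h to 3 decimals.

φ=38.225545°, λ=-173.217904°, h=914.904 m

start: X=-4982834.6035, Y=-593085.3495, Z=3926117.3043 m
→ Helmert⁻¹: X=-4982584.5315, Y=-592558.1782, Z=3925707.6776
→ geod (Bowring, a=6378137.000): φ=38.22554500°, λ=-173.21790400°, h=914.9040 m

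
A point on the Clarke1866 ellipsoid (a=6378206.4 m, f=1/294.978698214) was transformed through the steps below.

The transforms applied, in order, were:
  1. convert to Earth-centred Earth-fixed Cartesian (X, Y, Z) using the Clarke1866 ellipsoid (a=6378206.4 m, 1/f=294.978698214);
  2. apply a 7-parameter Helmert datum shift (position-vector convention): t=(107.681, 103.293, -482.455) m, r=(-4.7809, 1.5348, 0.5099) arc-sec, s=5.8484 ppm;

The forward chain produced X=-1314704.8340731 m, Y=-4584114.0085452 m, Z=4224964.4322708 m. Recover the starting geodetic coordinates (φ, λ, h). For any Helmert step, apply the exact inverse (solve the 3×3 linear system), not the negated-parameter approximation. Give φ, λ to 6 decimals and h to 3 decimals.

φ=41.733184°, λ=-106.003753°, h=2962.435 m

start: X=-1314704.8341, Y=-4584114.0085, Z=4224964.4323 m
→ Helmert⁻¹: X=-1314847.5984, Y=-4584285.1771, Z=4225306.1350
→ geod (Bowring, a=6378206.400): φ=41.73318400°, λ=-106.00375300°, h=2962.4350 m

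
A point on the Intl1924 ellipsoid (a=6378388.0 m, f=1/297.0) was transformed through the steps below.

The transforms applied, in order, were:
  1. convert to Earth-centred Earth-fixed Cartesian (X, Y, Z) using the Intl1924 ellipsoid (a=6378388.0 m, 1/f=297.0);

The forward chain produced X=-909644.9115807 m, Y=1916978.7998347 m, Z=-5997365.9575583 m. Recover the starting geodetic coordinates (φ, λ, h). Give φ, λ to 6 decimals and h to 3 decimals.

φ=-70.637507°, λ=115.385278°, h=2365.055 m

start: X=-909644.9116, Y=1916978.7998, Z=-5997365.9576 m
→ geod (Bowring, a=6378388.000): φ=-70.63750700°, λ=115.38527800°, h=2365.0550 m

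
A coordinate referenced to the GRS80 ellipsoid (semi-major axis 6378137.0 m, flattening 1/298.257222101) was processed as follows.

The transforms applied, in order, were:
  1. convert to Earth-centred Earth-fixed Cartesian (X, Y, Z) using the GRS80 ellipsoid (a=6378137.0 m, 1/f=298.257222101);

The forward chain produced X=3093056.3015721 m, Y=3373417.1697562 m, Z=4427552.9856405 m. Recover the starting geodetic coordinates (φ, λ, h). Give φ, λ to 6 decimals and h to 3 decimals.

start: X=3093056.3016, Y=3373417.1698, Z=4427552.9856 m
→ geod (Bowring, a=6378137.000): φ=44.24285300°, λ=47.48256500°, h=129.1680 m

φ=44.242853°, λ=47.482565°, h=129.168 m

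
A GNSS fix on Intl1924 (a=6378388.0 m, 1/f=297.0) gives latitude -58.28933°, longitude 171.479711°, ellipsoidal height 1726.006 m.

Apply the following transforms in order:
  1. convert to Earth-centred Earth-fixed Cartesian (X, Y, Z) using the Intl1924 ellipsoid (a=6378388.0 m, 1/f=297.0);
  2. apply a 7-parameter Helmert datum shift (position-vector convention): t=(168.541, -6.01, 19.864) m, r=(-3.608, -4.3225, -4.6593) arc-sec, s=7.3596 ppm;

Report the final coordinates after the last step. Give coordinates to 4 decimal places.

start: φ=-58.289330°, λ=171.479711°, h=1726.006 m
→ ECEF (a=6378388.000, f=1/297.0): X=-3324663.3463, Y=498077.9217, Z=-5404328.2811
→ Helmert 7p (PV): X=-3324394.7680, Y=498056.1448, Z=-5404426.5757

X=-3324394.7680 m, Y=498056.1448 m, Z=-5404426.5757 m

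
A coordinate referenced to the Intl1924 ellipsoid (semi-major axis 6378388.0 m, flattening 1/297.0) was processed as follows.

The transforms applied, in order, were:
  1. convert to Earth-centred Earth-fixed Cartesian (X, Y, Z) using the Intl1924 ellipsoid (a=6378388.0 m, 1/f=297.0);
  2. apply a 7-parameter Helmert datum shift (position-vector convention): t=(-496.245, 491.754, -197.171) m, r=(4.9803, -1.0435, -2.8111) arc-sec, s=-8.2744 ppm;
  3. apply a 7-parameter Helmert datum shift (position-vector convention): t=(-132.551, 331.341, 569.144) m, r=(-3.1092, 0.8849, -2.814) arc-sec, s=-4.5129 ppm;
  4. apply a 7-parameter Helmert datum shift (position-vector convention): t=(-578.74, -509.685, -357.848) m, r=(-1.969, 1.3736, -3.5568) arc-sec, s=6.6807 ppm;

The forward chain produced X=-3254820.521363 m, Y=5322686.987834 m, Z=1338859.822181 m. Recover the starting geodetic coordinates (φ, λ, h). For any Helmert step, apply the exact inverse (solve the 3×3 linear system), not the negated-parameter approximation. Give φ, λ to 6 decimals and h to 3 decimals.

start: X=-3254820.5214, Y=5322686.9878, Z=1338859.8222 m
→ Helmert⁻¹: X=-3254320.7500, Y=5323092.2090, Z=1339237.8656
→ Helmert⁻¹: X=-3254281.2443, Y=5322720.3122, Z=1338741.0355
→ Helmert⁻¹: X=-3253877.6844, Y=5322260.5775, Z=1338837.2400
→ geod (Bowring, a=6378388.000): φ=12.19267200°, λ=121.44042100°, h=2739.5960 m

φ=12.192672°, λ=121.440421°, h=2739.596 m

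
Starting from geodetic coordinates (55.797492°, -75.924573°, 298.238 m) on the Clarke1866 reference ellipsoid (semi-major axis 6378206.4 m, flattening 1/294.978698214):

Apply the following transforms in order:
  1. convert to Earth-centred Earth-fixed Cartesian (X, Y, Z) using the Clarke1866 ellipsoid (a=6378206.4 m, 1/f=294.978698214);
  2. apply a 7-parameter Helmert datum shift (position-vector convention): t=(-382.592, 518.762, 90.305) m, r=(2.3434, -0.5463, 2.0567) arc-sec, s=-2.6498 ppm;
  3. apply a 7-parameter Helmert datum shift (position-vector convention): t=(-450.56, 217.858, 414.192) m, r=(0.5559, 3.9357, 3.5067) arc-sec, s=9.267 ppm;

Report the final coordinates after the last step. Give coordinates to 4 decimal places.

start: φ=55.797492°, λ=-75.924573°, h=298.238 m
→ ECEF (a=6378206.400, f=1/294.978698214): X=874011.3830, Y=-3485912.0053, Z=5251846.0772
→ Helmert 7p (PV): X=873647.3239, Y=-3485434.9582, Z=5251885.1770
→ Helmert 7p (PV): X=873364.3275, Y=-3485248.7011, Z=5252321.9745

X=873364.3275 m, Y=-3485248.7011 m, Z=5252321.9745 m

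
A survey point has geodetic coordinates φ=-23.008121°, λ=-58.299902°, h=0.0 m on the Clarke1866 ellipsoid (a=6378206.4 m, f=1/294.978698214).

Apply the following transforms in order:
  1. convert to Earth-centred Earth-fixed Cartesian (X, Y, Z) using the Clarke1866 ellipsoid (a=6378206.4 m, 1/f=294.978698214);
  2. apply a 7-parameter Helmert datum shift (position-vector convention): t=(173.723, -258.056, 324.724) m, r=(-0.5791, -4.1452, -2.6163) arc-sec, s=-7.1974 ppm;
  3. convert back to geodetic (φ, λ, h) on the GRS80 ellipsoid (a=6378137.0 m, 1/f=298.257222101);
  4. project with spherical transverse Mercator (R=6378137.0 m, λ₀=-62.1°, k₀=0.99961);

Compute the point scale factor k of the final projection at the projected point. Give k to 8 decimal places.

start: φ=-23.008121°, λ=-58.299902°, h=0.000 m
→ ECEF (a=6378206.400, f=1/294.978698214): X=3086552.5271, Y=-4997535.3147, Z=-2477402.9228
→ Helmert 7p (PV): X=3086690.4325, Y=-4997803.5069, Z=-2476984.3088
→ geod (Bowring, a=6378137.000): φ=-23.00203855°, λ=-58.30013216°, h=146.3024 m
→ into tm (λ₀=-62.1°): φ=-23.00203855°, λ−λ₀=3.79986784°
scale k = 1.00147513

1.00147513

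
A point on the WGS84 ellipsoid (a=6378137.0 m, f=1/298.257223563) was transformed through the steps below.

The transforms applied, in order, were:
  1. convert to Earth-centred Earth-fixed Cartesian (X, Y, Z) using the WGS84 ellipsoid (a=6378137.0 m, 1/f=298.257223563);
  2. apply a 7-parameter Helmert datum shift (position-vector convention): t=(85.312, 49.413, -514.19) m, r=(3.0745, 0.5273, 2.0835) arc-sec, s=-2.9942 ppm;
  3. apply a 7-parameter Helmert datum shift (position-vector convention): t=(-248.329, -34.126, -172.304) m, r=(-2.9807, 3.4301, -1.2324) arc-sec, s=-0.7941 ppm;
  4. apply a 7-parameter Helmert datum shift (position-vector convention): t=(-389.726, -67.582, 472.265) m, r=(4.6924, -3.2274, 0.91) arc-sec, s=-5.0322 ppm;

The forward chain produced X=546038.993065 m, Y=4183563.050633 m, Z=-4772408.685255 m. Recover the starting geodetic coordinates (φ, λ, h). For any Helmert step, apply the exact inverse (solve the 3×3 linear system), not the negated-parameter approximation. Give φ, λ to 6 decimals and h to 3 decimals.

φ=-48.711678°, λ=82.555524°, h=3818.513 m

start: X=546038.9931, Y=4183563.0506, Z=-4772408.6853 m
→ Helmert⁻¹: X=546375.2431, Y=4183540.6920, Z=-4773008.6906
→ Helmert⁻¹: X=546678.3788, Y=4183650.3771, Z=-4772770.6284
→ Helmert⁻¹: X=546649.1618, Y=4183536.8345, Z=-4772331.6881
→ geod (Bowring, a=6378137.000): φ=-48.71167800°, λ=82.55552400°, h=3818.5130 m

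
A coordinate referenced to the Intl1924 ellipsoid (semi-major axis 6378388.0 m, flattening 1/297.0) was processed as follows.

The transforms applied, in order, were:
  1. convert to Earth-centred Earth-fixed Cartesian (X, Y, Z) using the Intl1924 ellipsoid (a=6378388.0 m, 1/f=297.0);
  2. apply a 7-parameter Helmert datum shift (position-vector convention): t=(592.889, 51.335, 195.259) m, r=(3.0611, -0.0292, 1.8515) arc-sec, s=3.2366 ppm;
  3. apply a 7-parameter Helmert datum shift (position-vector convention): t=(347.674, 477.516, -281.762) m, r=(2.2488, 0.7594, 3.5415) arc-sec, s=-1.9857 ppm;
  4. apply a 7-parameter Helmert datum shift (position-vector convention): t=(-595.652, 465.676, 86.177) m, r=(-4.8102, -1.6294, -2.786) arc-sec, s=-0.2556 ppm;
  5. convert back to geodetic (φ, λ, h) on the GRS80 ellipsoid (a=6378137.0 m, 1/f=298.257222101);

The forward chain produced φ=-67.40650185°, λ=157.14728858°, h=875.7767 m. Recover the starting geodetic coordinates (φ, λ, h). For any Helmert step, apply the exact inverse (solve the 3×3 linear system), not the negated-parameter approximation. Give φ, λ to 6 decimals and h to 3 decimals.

φ=-67.407472°, λ=157.171589°, h=669.745 m

start: φ=-67.406502°, λ=157.147289°, h=875.777 m
→ ECEF (a=6378137.000, f=1/298.257222101): X=-2264857.7095, Y=954511.2933, Z=-5866787.5119
→ Helmert⁻¹: X=-2264321.8692, Y=954152.0947, Z=-5866835.0500
→ Helmert⁻¹: X=-2264636.0674, Y=953651.3952, Z=-5866583.6721
→ Helmert⁻¹: X=-2265213.8962, Y=953530.2404, Z=-5866773.7730
→ geod (Bowring, a=6378388.000): φ=-67.40747200°, λ=157.17158900°, h=669.7450 m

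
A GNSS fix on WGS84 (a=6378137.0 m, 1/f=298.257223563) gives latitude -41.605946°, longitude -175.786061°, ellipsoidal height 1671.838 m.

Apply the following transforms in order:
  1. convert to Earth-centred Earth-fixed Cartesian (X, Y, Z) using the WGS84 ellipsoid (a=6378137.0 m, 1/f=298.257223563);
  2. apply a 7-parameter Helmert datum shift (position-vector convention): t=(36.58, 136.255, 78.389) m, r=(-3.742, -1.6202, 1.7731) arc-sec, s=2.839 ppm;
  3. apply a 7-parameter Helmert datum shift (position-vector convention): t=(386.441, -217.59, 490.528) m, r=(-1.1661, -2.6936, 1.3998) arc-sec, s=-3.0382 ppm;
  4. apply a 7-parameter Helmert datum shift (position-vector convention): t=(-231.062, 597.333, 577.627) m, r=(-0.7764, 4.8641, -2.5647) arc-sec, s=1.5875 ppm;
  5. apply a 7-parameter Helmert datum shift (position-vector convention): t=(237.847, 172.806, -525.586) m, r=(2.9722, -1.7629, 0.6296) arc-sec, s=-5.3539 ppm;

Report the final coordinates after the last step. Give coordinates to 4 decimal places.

X=-4764032.3393 m, Y=-350442.8109 m, Z=-4213473.7349 m

start: φ=-41.605946°, λ=-175.786061°, h=1671.838 m
→ ECEF (a=6378137.000, f=1/298.257223563): X=-4764507.9158, Y=-351048.9784, Z=-4214088.0020
→ Helmert 7p (PV): X=-4764448.7430, Y=-351031.1280, Z=-4214052.6332
→ Helmert 7p (PV): X=-4763990.4135, Y=-351303.8086, Z=-4213609.5361
→ Helmert 7p (PV): X=-4764332.7712, Y=-350663.6581, Z=-4212924.9321
→ Helmert 7p (PV): X=-4764032.3393, Y=-350442.8109, Z=-4213473.7349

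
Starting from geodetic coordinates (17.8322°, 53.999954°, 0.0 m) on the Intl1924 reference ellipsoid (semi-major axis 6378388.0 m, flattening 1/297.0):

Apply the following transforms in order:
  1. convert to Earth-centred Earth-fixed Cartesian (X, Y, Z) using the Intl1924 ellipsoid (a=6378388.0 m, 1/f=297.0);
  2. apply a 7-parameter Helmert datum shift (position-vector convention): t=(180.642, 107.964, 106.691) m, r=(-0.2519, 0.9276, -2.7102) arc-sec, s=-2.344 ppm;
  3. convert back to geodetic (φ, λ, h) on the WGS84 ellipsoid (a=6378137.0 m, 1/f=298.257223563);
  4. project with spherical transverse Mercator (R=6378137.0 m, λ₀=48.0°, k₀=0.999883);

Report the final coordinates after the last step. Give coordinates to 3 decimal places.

start: φ=17.832200°, λ=53.999954°, h=0.000 m
→ ECEF (a=6378388.000, f=1/297.0): X=3570134.4574, Y=4913860.2246, Z=1940736.7393
→ Helmert 7p (PV): X=3570380.0239, Y=4913912.1312, Z=1940816.8249
→ geod (Bowring, a=6378137.000): φ=17.83189328°, λ=53.99836779°, h=444.3666 m
→ tm (R=6378137.0, λ₀=48.0°): E=636527.1860, N=1995034.5765

E=636527.186 m, N=1995034.576 m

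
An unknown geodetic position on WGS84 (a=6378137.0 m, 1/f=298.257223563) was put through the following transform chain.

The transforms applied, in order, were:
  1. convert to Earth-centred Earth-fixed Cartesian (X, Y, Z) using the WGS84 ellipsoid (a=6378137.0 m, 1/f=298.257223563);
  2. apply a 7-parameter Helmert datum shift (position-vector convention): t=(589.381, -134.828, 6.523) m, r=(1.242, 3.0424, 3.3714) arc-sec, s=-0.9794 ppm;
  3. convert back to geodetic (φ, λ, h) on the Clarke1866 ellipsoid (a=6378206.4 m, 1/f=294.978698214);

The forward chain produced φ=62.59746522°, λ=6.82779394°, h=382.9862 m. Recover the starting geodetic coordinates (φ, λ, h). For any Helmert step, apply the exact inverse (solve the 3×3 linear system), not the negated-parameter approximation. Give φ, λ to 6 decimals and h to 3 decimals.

start: φ=62.597465°, λ=6.827794°, h=382.986 m
→ ECEF (a=6378206.400, f=1/294.978698214): X=2922662.0878, Y=349944.3675, Z=5639614.7857
→ Helmert⁻¹: X=2921998.1058, Y=350065.7368, Z=5639654.7776
→ geod (Bowring, a=6378137.000): φ=62.60101900°, λ=6.83167700°, h=3.7390 m

φ=62.601019°, λ=6.831677°, h=3.739 m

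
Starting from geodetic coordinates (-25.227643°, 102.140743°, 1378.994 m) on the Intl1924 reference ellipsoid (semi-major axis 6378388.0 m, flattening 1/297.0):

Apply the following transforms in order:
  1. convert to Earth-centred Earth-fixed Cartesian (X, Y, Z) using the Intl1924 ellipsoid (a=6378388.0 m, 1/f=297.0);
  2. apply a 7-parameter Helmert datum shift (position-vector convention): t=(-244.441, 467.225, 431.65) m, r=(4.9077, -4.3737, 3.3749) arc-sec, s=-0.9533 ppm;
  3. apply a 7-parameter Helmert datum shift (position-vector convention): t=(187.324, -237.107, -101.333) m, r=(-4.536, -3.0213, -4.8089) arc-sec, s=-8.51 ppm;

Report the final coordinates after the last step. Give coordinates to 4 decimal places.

start: φ=-25.227643°, λ=102.140743°, h=1378.994 m
→ ECEF (a=6378388.000, f=1/297.0): X=-1214520.4211, Y=5645641.4654, Z=-2702531.7221
→ Helmert 7p (PV): X=-1214798.7728, Y=5646147.7383, Z=-2701988.9211
→ Helmert 7p (PV): X=-1214429.8990, Y=5645831.4850, Z=-2702209.2182

X=-1214429.8990 m, Y=5645831.4850 m, Z=-2702209.2182 m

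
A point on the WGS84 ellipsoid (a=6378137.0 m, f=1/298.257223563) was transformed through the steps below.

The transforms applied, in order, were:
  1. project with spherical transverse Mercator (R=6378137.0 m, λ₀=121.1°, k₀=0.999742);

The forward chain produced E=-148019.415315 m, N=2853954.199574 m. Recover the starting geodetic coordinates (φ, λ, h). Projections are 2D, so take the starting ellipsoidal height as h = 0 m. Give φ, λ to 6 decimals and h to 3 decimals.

φ=25.636714°, λ=119.624847°, h=0.000 m

start: E=-148019.4153, N=2853954.1996 m
→ tm⁻¹: φ=25.63671400°, λ=119.62484700°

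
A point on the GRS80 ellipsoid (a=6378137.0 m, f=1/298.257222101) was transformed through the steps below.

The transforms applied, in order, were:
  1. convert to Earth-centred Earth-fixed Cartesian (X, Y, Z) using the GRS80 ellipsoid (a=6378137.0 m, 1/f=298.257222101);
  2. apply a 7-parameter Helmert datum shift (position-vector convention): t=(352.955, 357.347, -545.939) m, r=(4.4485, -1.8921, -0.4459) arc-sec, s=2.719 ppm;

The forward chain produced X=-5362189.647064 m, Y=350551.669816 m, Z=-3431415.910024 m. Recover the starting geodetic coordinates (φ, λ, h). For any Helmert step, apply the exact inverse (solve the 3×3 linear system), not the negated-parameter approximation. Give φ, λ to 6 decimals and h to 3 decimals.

φ=-32.729399°, λ=176.264607°, h=3824.020 m

start: X=-5362189.6471, Y=350551.6698, Z=-3431415.9100 m
→ Helmert⁻¹: X=-5362560.2497, Y=350107.7857, Z=-3430819.0016
→ geod (Bowring, a=6378137.000): φ=-32.72939900°, λ=176.26460700°, h=3824.0200 m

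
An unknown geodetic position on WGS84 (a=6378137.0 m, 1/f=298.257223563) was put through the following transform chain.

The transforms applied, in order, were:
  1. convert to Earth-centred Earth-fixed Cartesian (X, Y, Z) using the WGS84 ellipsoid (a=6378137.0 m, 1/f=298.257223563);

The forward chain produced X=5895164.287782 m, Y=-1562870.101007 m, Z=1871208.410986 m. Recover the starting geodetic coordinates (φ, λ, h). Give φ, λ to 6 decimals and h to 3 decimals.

φ=17.164973°, λ=-14.848144°, h=3127.140 m

start: X=5895164.2878, Y=-1562870.1010, Z=1871208.4110 m
→ geod (Bowring, a=6378137.000): φ=17.16497300°, λ=-14.84814400°, h=3127.1400 m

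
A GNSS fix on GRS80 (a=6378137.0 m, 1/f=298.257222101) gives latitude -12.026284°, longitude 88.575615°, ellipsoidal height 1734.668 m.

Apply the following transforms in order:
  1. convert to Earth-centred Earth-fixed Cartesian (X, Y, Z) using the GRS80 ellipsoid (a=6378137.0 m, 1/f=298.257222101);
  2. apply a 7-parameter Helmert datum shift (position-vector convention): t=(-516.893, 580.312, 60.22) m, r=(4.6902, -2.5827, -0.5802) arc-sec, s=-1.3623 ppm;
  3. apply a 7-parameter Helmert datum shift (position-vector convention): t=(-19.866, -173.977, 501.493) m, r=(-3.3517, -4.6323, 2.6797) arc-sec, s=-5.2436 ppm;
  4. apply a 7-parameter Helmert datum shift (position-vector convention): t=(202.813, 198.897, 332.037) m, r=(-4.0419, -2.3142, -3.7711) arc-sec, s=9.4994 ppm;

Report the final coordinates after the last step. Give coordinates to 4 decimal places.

X=154908.5152 m, Y=6239430.0555 m, Z=-1319792.5930 m

start: φ=-12.026284°, λ=88.575615°, h=1734.668 m
→ ECEF (a=6378137.000, f=1/298.257222101): X=155130.4552, Y=6238825.3176, Z=-1320607.8895
→ Helmert 7p (PV): X=154647.4357, Y=6239426.7230, Z=-1320402.0652
→ Helmert 7p (PV): X=154575.3528, Y=6239200.5823, Z=-1319991.5626
→ Helmert 7p (PV): X=154908.5152, Y=6239430.0555, Z=-1319792.5930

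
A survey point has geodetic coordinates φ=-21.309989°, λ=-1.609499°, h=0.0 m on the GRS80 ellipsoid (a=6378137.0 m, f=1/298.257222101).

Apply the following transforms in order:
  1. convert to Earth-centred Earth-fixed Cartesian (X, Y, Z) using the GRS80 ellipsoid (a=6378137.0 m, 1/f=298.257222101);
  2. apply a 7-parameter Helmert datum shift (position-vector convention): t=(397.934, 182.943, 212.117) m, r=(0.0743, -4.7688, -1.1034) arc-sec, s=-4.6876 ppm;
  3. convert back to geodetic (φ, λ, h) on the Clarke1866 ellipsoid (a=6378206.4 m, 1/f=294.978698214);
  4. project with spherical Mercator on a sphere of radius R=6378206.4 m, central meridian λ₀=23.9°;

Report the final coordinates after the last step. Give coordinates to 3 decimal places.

E=-2839558.776 m, N=-2428553.813 m

start: φ=-21.309989°, λ=-1.609499°, h=0.000 m
→ ECEF (a=6378137.000, f=1/298.257222101): X=5942333.4310, Y=-166970.3478, Z=-2303403.6454
→ Helmert 7p (PV): X=5942755.8705, Y=-166817.5803, Z=-2303043.4062
→ geod (Bowring, a=6378206.400): φ=-21.30703730°, λ=-1.60791294°, h=220.4276 m
→ merc (R=6378206.4, λ₀=23.9°): E=-2839558.7759, N=-2428553.8126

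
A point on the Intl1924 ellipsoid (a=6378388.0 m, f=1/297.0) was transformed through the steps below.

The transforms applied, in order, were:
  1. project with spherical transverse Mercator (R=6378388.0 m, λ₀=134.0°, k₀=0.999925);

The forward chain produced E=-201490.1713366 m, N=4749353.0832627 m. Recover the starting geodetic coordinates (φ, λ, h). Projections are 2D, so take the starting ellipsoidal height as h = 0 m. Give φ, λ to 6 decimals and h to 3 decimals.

φ=42.639350°, λ=131.539482°, h=0.000 m

start: E=-201490.1713, N=4749353.0833 m
→ tm⁻¹: φ=42.63935000°, λ=131.53948200°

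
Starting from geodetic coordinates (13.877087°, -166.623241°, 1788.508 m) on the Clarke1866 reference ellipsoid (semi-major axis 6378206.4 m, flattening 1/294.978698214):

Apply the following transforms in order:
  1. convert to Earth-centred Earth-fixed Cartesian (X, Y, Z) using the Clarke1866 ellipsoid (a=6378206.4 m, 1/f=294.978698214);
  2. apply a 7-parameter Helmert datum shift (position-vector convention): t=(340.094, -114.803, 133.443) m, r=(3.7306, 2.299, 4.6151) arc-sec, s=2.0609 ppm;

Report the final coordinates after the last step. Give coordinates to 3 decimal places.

X=-6026536.600 m, Y=-1433510.165 m, Z=1520296.239 m

start: φ=13.877087°, λ=-166.623241°, h=1788.508 m
→ ECEF (a=6378206.400, f=1/294.978698214): X=-6026913.2845, Y=-1433230.0644, Z=1520118.4102
→ Helmert 7p (PV): X=-6026536.6003, Y=-1433510.1650, Z=1520296.2392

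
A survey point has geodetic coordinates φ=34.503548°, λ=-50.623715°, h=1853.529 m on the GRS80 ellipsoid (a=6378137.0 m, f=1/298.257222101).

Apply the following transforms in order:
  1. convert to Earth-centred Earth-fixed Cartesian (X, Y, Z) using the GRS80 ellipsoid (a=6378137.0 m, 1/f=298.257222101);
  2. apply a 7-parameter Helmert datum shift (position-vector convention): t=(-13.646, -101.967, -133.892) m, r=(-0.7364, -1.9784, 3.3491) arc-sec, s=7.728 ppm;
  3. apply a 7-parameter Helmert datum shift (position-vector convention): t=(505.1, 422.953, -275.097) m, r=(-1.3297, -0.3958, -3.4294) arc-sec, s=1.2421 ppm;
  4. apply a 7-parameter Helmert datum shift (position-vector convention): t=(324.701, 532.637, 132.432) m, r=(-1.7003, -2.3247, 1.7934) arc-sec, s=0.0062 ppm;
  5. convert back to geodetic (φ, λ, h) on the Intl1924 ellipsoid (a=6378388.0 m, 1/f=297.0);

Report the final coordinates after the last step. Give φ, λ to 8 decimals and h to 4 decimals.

φ=34.50462570°, λ=-50.61071148°, h=1415.9349 m

start: φ=34.503548°, λ=-50.623715°, h=1853.529 m
→ ECEF (a=6378137.000, f=1/298.257222101): X=3339123.7845, Y=-4068548.0305, Z=3593666.2423
→ Helmert 7p (PV): X=3339167.5352, Y=-4068614.3917, Z=3593606.6753
→ Helmert 7p (PV): X=3339602.2414, Y=-4068228.8436, Z=3593368.6781
→ Helmert 7p (PV): X=3339921.8360, Y=-4067637.5740, Z=3593572.3068
→ geod (Bowring, a=6378388.000): φ=34.50462570°, λ=-50.61071148°, h=1415.9349 m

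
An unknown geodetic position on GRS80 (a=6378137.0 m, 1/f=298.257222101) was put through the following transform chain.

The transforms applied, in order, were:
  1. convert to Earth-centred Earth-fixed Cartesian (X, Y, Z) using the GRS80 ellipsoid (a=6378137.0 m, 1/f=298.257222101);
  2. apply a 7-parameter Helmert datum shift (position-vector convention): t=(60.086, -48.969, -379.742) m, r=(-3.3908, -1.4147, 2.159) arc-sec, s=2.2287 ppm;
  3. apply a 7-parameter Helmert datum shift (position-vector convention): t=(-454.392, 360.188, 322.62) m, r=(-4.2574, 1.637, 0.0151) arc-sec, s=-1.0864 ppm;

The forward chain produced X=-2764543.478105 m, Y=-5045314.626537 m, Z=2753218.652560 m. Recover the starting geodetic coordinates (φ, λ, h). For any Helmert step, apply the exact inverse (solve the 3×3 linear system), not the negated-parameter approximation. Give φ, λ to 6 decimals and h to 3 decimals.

φ=25.722439°, λ=-118.715426°, h=3896.033 m

start: X=-2764543.4781, Y=-5045314.6265, Z=2753218.6526 m
→ Helmert⁻¹: X=-2764114.3055, Y=-5045736.9123, Z=2752772.9399
→ Helmert⁻¹: X=-2764202.1625, Y=-5045693.0228, Z=2753082.5582
→ geod (Bowring, a=6378137.000): φ=25.72243900°, λ=-118.71542600°, h=3896.0330 m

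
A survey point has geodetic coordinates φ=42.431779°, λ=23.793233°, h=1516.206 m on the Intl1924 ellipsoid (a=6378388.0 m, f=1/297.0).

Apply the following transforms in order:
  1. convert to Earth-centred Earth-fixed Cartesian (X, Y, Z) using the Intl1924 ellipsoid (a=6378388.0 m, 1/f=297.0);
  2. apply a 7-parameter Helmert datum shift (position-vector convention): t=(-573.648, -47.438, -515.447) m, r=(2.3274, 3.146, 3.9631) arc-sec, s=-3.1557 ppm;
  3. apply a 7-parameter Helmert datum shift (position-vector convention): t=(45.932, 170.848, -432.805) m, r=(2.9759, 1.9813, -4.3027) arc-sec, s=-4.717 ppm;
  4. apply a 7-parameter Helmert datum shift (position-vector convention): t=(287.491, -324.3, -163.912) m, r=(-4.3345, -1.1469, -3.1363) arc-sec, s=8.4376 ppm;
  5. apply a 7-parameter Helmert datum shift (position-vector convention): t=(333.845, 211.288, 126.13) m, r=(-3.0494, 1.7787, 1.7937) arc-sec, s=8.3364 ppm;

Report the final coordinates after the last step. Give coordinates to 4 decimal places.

X=4315540.3932 m, Y=1902688.8454 m, Z=4281134.0794 m

start: φ=42.431779°, λ=23.793233°, h=1516.206 m
→ ECEF (a=6378388.000, f=1/297.0): X=4315273.2914, Y=1902653.5242, Z=4282221.6828
→ Helmert 7p (PV): X=4314714.7821, Y=1902634.6754, Z=4281648.3736
→ Helmert 7p (PV): X=4314821.1782, Y=1902644.7703, Z=4281181.3771
→ Helmert 7p (PV): X=4315150.2013, Y=1902360.8823, Z=4281037.5970
→ Helmert 7p (PV): X=4315540.3932, Y=1902688.8454, Z=4281134.0794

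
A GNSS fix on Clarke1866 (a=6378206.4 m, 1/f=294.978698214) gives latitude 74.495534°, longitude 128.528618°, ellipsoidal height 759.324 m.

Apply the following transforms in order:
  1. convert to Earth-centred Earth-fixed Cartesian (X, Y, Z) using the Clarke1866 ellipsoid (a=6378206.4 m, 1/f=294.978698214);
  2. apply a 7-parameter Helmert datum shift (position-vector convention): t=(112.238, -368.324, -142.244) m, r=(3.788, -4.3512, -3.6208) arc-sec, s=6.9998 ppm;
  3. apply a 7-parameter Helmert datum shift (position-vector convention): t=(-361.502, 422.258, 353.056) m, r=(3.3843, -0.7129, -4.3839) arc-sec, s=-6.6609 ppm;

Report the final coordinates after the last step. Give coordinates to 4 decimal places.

start: φ=74.495534°, λ=128.528618°, h=759.324 m
→ ECEF (a=6378206.400, f=1/294.978698214): X=-1065521.4244, Y=1338171.5352, Z=6124506.1548
→ Helmert 7p (PV): X=-1065522.3529, Y=1337718.8068, Z=6124408.8789
→ Helmert 7p (PV): X=-1065869.4935, Y=1338054.3147, Z=6124739.4067

X=-1065869.4935 m, Y=1338054.3147 m, Z=6124739.4067 m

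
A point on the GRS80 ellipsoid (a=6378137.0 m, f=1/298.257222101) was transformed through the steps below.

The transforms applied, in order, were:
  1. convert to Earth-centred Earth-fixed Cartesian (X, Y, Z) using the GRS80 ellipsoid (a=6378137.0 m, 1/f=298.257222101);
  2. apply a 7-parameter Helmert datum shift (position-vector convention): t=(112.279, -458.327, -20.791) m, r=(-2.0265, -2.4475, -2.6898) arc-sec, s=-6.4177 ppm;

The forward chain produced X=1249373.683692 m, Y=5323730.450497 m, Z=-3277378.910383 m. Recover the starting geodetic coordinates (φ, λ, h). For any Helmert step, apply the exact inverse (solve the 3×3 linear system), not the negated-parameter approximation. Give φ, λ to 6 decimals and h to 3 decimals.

start: X=1249373.6837, Y=5323730.4505, Z=-3277378.9104 m
→ Helmert⁻¹: X=1249161.1025, Y=5324271.4355, Z=-3277341.6653
→ geod (Bowring, a=6378137.000): φ=-31.10307000°, λ=76.79628200°, h=3210.0560 m

φ=-31.103070°, λ=76.796282°, h=3210.056 m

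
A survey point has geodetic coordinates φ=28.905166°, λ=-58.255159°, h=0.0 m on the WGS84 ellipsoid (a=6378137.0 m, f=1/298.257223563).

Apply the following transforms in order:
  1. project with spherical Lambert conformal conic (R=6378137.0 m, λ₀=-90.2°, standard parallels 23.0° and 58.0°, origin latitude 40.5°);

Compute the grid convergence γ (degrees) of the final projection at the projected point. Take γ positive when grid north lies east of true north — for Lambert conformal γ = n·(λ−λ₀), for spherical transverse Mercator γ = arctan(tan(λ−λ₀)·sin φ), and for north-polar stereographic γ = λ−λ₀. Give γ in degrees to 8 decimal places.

21.08775475

start: φ=28.905166°, λ=-58.255159°, h=0.000 m
→ into lcc (λ₀=-90.2°): φ=28.90516600°, λ−λ₀=31.94484100°
convergence γ = 21.08775475°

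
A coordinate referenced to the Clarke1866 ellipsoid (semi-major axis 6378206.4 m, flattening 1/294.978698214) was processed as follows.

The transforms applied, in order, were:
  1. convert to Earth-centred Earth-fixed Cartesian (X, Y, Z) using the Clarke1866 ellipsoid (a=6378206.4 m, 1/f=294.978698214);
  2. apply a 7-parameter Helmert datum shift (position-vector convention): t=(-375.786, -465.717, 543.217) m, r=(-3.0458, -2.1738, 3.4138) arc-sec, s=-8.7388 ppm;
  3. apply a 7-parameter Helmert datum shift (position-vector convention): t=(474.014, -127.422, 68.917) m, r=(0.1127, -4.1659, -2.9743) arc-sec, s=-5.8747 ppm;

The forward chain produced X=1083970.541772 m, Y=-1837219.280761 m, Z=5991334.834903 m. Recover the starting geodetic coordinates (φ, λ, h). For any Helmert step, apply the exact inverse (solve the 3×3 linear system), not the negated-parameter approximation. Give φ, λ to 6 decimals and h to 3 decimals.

φ=70.526144°, λ=-59.450337°, h=76.191 m

start: X=1083970.5418, Y=-1837219.2808, Z=5991334.8349 m
→ Helmert⁻¹: X=1083650.3884, Y=-1837083.7516, Z=5991280.2324
→ Helmert⁻¹: X=1084068.3843, Y=-1836740.4887, Z=5990750.8207
→ geod (Bowring, a=6378206.400): φ=70.52614400°, λ=-59.45033700°, h=76.1910 m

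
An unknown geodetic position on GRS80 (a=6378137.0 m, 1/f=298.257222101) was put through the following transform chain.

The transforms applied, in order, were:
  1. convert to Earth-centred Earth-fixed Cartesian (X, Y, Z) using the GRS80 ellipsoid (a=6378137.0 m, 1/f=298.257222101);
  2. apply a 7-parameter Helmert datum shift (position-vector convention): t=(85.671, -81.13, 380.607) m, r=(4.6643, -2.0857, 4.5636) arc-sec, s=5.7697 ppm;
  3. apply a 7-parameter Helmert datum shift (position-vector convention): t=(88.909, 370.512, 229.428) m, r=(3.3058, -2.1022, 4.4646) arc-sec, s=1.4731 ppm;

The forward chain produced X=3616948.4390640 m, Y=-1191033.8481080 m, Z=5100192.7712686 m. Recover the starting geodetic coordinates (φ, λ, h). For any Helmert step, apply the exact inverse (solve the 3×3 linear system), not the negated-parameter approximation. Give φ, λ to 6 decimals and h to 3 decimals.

start: X=3616948.4391, Y=-1191033.8481, Z=5100192.7713 m
→ Helmert⁻¹: X=3616880.3916, Y=-1191399.1558, Z=5099938.0627
→ Helmert⁻¹: X=3616799.0610, Y=-1191275.8576, Z=5099518.3993
→ geod (Bowring, a=6378137.000): φ=53.43472200°, λ=-18.23048600°, h=7.1290 m

φ=53.434722°, λ=-18.230486°, h=7.129 m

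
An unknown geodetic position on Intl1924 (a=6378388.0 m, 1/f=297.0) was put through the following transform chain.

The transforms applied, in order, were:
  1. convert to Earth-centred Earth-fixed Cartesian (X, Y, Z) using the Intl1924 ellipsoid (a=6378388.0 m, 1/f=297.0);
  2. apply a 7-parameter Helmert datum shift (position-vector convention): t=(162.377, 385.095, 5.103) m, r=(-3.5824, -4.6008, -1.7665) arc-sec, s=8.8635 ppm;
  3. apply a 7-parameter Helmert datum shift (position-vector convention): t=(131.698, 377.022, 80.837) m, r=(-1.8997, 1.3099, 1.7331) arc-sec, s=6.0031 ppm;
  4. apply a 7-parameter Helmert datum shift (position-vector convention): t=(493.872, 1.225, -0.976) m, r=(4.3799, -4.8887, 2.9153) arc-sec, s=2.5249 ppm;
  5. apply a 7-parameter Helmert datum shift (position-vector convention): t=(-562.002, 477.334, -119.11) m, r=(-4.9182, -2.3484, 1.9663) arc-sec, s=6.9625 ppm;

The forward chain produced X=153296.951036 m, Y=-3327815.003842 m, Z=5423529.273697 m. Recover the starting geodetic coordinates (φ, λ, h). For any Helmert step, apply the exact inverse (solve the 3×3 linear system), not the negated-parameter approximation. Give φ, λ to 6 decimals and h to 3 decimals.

φ=58.601115°, λ=-87.364094°, h=2685.052 m

start: X=153296.9510, Y=-3327815.0038, Z=5423529.2737 m
→ Helmert⁻¹: X=153887.9014, Y=-3328399.9510, Z=5423529.5070
→ Helmert⁻¹: X=153475.1458, Y=-3328279.7750, Z=5423583.8255
→ Helmert⁻¹: X=153280.1166, Y=-3328688.0527, Z=5423440.7471
→ Helmert⁻¹: X=153265.8629, Y=-3329136.5202, Z=5423326.3349
→ geod (Bowring, a=6378388.000): φ=58.60111500°, λ=-87.36409400°, h=2685.0520 m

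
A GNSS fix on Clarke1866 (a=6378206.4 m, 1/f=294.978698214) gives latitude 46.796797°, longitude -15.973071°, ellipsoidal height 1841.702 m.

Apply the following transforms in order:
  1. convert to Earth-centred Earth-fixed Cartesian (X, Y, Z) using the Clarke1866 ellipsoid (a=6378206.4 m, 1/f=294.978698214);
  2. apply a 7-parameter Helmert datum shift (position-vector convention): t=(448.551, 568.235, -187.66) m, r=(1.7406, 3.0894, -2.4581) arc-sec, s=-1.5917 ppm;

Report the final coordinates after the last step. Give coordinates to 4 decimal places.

start: φ=46.796797°, λ=-15.973071°, h=1841.702 m
→ ECEF (a=6378206.400, f=1/294.978698214): X=4206640.5278, Y=-1204095.3647, Z=4627467.7600
→ Helmert 7p (PV): X=4207137.3430, Y=-1203614.3940, Z=4627199.5672

X=4207137.3430 m, Y=-1203614.3940 m, Z=4627199.5672 m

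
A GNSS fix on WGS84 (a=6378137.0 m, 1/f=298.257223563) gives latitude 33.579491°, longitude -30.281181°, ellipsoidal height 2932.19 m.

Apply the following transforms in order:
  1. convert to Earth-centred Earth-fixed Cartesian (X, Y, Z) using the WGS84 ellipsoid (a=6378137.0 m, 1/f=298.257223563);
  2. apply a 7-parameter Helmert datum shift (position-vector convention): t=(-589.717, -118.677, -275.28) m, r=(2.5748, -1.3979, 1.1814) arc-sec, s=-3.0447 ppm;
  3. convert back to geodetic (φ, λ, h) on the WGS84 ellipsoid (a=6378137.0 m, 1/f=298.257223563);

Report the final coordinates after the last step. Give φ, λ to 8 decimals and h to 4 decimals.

φ=33.57963935°, λ=-30.28569461°, h=2386.1150 m

start: φ=33.579491°, λ=-30.281181°, h=2932.190 m
→ ECEF (a=6378137.000, f=1/298.257223563): X=4595562.8646, Y=-2683405.6521, Z=3509304.7833
→ Helmert 7p (PV): X=4594950.7417, Y=-2683533.6440, Z=3509016.4667
→ geod (Bowring, a=6378137.000): φ=33.57963935°, λ=-30.28569461°, h=2386.1150 m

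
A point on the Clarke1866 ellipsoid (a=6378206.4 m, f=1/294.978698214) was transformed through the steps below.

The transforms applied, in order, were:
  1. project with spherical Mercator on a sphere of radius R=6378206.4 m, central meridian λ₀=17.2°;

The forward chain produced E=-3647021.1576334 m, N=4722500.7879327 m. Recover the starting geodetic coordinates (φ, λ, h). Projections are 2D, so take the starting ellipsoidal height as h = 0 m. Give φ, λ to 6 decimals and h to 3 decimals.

φ=39.005430°, λ=-15.561392°, h=0.000 m

start: E=-3647021.1576, N=4722500.7879 m
→ merc⁻¹: φ=39.00543000°, λ=-15.56139200°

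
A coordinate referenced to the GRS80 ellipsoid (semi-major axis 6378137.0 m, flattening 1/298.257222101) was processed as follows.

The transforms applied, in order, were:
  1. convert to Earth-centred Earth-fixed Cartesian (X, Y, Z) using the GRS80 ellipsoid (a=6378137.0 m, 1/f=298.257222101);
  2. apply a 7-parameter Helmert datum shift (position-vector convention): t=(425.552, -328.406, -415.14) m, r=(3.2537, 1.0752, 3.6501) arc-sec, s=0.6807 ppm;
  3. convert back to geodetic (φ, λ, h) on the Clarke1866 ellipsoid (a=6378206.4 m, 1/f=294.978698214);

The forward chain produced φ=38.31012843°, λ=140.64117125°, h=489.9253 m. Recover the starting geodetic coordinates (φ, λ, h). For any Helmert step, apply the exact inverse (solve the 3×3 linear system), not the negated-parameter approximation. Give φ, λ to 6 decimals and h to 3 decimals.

φ=38.307174°, λ=140.639940°, h=1142.413 m

start: φ=38.310128°, λ=140.641171°, h=489.925 m
→ ECEF (a=6378206.400, f=1/294.978698214): X=-3874972.8887, Y=3178278.2023, Z=3932621.7192
→ Helmert⁻¹: X=-3875360.0527, Y=3178735.0638, Z=3932963.8383
→ geod (Bowring, a=6378137.000): φ=38.30717400°, λ=140.63994000°, h=1142.4130 m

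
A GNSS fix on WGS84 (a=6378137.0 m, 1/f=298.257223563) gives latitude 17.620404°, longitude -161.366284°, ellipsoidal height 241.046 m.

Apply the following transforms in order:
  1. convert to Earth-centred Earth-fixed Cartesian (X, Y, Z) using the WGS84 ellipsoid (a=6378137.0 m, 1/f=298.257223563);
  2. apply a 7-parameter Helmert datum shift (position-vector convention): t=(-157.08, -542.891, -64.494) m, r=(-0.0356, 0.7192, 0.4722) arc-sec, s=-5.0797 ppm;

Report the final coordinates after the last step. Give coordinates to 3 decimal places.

start: φ=17.620404°, λ=-161.366284°, h=241.046 m
→ ECEF (a=6378137.000, f=1/298.257223563): X=-5762226.4992, Y=-1942979.0590, Z=1918457.9745
→ Helmert 7p (PV): X=-5762343.1716, Y=-1943524.9404, Z=1918404.1621

X=-5762343.172 m, Y=-1943524.940 m, Z=1918404.162 m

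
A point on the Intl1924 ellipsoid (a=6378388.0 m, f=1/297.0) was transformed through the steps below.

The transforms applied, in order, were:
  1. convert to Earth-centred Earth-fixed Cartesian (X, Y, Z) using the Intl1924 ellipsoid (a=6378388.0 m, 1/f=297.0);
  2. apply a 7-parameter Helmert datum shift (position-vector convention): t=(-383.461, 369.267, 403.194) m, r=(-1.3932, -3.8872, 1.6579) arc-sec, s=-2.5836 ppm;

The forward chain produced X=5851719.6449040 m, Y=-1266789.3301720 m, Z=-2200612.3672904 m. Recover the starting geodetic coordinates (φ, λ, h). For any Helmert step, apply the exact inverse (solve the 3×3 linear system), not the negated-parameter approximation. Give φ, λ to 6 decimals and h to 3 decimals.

φ=-20.309380°, λ=-12.218074°, h=3637.896 m

start: X=5851719.6449, Y=-1266789.3302, Z=-2200612.3673 m
→ Helmert⁻¹: X=5852066.5581, Y=-1267194.0409, Z=-2201140.0932
→ geod (Bowring, a=6378388.000): φ=-20.30938000°, λ=-12.21807400°, h=3637.8960 m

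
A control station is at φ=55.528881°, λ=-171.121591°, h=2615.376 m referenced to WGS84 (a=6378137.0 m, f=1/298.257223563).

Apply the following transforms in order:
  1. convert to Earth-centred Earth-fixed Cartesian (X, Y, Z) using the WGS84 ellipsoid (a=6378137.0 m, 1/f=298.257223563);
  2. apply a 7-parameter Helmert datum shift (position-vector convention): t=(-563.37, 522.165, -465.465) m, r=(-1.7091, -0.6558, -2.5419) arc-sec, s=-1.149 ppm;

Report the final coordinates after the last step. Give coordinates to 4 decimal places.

X=-3576899.4260 m, Y=-558045.3206 m, Z=5236610.2364 m

start: φ=55.528881°, λ=-171.121591°, h=2615.376 m
→ ECEF (a=6378137.000, f=1/298.257223563): X=-3576316.6298, Y=-558655.5943, Z=5237088.4604
→ Helmert 7p (PV): X=-3576899.4260, Y=-558045.3206, Z=5236610.2364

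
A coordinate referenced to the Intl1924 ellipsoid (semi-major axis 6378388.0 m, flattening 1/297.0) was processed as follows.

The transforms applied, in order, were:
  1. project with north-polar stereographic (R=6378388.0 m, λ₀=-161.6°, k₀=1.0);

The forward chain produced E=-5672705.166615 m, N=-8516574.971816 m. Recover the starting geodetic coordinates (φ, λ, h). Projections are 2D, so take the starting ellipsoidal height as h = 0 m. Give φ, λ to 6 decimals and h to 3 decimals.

φ=12.530192°, λ=164.733280°, h=0.000 m

start: E=-5672705.1666, N=-8516574.9718 m
→ stereo⁻¹: φ=12.53019200°, λ=164.73328000°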